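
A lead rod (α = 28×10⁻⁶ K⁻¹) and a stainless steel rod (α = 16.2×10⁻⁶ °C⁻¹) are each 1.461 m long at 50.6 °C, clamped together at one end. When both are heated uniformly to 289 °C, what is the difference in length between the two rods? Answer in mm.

ΔT = 238.4 K
lead: ΔL = 28×10⁻⁶ × 1.461 m × 238.4 = 9.7525×10⁻³ m = 9.7525 mm
stainless steel: ΔL = 16.2×10⁻⁶ × 1.461 m × 238.4 = 5.6425×10⁻³ m = 5.6425 mm
difference = 9.7525 − 5.6425 = 4.1100 mm

4.11 mm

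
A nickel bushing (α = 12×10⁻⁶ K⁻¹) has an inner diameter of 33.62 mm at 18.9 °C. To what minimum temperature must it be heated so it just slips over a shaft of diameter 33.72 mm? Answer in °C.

T = 267 °C

Required Δd = 33.72 − 33.62 = 0.10 mm
Δd = αd₀ΔT ⇒ ΔT = Δd/(αd₀) = 0.10 / (12×10⁻⁶ × 33.62) = 247.87 K
T_min = 18.9 + 247.87 = 266.77 °C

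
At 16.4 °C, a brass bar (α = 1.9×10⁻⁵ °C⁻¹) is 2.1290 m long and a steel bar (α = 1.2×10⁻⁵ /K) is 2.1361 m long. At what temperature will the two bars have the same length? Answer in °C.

T = 495.6 °C

L₁(1 + α₁ΔT) = L₂(1 + α₂ΔT) ⇒ ΔT = (L₂ − L₁)/(α₁L₁ − α₂L₂)
L₂ − L₁ = 2.1361 − 2.1290 = 7.10×10⁻³ m
α₁L₁ − α₂L₂ = 1.9×10⁻⁵×2.1290 − 1.2×10⁻⁵×2.1361 = 1.48178×10⁻⁵ m/K
ΔT = 7.10×10⁻³ / 1.48178×10⁻⁵ = 479.153 K
T = 16.4 + 479.153 = 495.553 °C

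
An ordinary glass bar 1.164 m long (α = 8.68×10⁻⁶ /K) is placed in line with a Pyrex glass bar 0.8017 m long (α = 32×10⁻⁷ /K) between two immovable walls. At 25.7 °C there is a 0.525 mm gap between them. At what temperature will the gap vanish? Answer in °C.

Gap closes when ΔL₁ + ΔL₂ = 0.525 mm = 5.25×10⁻⁴ m
(α₁L₁ + α₂L₂)ΔT = g
α₁L₁ + α₂L₂ = 8.68×10⁻⁶×1.164 + 32×10⁻⁷×0.8017 = 1.266896×10⁻⁵ m/K
ΔT = 5.25×10⁻⁴ / 1.266896×10⁻⁵ = 41.440 K
T = 25.7 + 41.440 = 67.140 °C

T = 67.1 °C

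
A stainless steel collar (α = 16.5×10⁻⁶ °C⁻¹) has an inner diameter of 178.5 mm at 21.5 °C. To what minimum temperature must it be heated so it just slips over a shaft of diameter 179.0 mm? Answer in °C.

T = 191 °C

Required Δd = 179.0 − 178.5 = 0.5 mm
Δd = αd₀ΔT ⇒ ΔT = Δd/(αd₀) = 0.5 / (16.5×10⁻⁶ × 178.5) = 169.76 K
T_min = 21.5 + 169.76 = 191.26 °C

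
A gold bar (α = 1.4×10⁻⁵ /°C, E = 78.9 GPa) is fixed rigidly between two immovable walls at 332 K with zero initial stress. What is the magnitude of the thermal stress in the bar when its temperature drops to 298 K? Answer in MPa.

Fully constrained: the free strain ε = αΔT is blocked, so σ = Eε = EαΔT.
|ΔT| = 34 K
σ = 78.9×10⁹ × 1.4×10⁻⁵ × 34 = 3.76×10⁷ Pa

σ = 37.6 MPa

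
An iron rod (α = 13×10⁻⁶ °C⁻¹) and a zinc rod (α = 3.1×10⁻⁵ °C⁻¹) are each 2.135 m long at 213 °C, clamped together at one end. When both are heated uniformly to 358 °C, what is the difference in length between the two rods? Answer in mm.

ΔT = 145 K
iron: ΔL = 13×10⁻⁶ × 2.135 m × 145 = 4.0245×10⁻³ m = 4.0245 mm
zinc: ΔL = 3.1×10⁻⁵ × 2.135 m × 145 = 9.5968×10⁻³ m = 9.5968 mm
difference = 9.5968 − 4.0245 = 5.5723 mm

5.57 mm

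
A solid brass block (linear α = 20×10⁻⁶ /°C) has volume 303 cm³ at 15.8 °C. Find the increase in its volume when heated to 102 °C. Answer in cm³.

ΔV = 1.57 cm³

Isotropic solid: β ≈ 3α = 6.0×10⁻⁵ /K; ΔT = 86.2 K
ΔV = 3αV₀ΔT = 3(20×10⁻⁶)(303)(86.2) = 1.57 cm³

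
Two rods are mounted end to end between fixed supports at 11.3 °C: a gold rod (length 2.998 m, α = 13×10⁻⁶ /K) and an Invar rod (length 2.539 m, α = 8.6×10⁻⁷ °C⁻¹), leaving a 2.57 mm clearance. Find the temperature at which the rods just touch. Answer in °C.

T = 73.7 °C

Gap closes when ΔL₁ + ΔL₂ = 2.57 mm = 2.57×10⁻³ m
(α₁L₁ + α₂L₂)ΔT = g
α₁L₁ + α₂L₂ = 13×10⁻⁶×2.998 + 8.6×10⁻⁷×2.539 = 4.115754×10⁻⁵ m/K
ΔT = 2.57×10⁻³ / 4.115754×10⁻⁵ = 62.443 K
T = 11.3 + 62.443 = 73.743 °C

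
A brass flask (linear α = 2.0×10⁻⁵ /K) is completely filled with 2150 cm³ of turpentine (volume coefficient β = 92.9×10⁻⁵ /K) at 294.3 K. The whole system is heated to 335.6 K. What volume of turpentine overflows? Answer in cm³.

77.2 cm³

The flask also expands: β_container ≈ 3α = 6.0×10⁻⁵ /K
Net overflow = V₀(β_liq − 3α_cont)ΔT
β − 3α = 9.29×10⁻⁴ − 6.0×10⁻⁵ = 8.69×10⁻⁴ /K; ΔT = 41.3 K
ΔV = 2150 × 8.69×10⁻⁴ × 41.3 = 77.2 cm³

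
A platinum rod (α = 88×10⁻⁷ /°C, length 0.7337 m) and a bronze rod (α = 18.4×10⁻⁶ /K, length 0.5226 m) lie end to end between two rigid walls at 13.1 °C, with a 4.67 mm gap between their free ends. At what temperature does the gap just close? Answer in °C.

α₁L₁ = 6.45656×10⁻⁶ m/K, α₂L₂ = 9.61584×10⁻⁶ m/K → total 1.60724×10⁻⁵ m/K
ΔT = g/(α₁L₁+α₂L₂) = 4.67×10⁻³ / 1.60724×10⁻⁵ = 290.56 K
T = 13.1 + 290.56 = 303.66 °C

T = 304 °C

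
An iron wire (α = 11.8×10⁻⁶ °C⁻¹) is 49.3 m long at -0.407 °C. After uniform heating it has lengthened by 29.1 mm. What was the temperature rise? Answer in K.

ΔT = 50.0 K

ΔL = αL₀ΔT ⇒ ΔT = ΔL / (αL₀)
ΔT = 29.1×10⁻³ m / (11.8×10⁻⁶ × 49.3 m) = 50.022 K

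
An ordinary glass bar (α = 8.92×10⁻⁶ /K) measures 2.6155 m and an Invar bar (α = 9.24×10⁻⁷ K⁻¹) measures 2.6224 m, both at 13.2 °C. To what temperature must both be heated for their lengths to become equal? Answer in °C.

L₁(1 + α₁ΔT) = L₂(1 + α₂ΔT) ⇒ ΔT = (L₂ − L₁)/(α₁L₁ − α₂L₂)
L₂ − L₁ = 2.6224 − 2.6155 = 6.90×10⁻³ m
α₁L₁ − α₂L₂ = 8.92×10⁻⁶×2.6155 − 9.24×10⁻⁷×2.6224 = 2.09071624×10⁻⁵ m/K
ΔT = 6.90×10⁻³ / 2.09071624×10⁻⁵ = 330.030 K
T = 13.2 + 330.030 = 343.230 °C

T = 343.2 °C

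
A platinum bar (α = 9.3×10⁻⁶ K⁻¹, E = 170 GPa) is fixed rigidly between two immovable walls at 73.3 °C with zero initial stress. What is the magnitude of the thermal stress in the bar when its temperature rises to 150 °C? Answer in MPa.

σ = 121 MPa

Fully constrained: the free strain ε = αΔT is blocked, so σ = Eε = EαΔT.
|ΔT| = 76.7 K
σ = 170×10⁹ × 9.3×10⁻⁶ × 76.7 = 1.21×10⁸ Pa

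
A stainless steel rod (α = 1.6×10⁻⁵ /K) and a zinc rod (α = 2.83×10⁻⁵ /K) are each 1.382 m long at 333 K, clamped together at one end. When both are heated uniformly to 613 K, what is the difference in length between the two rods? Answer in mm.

ΔT = 280 K
stainless steel: ΔL = 1.6×10⁻⁵ × 1.382 m × 280 = 6.1914×10⁻³ m = 6.1914 mm
zinc: ΔL = 2.83×10⁻⁵ × 1.382 m × 280 = 1.0951×10⁻² m = 10.951 mm
difference = 10.951 − 6.1914 = 4.7596 mm

4.76 mm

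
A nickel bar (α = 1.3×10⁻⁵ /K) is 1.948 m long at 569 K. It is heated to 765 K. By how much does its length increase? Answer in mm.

ΔL = 4.96 mm

|ΔT| = |765 − 569| = 196 K
ΔL = αL₀ΔT = (1.3×10⁻⁵)(1.948)(196) = 4.96×10⁻³ m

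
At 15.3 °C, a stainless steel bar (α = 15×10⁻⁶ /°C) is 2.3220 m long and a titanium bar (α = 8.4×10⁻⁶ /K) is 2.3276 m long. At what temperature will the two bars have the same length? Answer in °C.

T = 381.8 °C

Equal length when α₁L₁ΔT − α₂L₂ΔT = L₂ − L₁ = 5.60×10⁻³ m
α₁L₁ = 3.483×10⁻⁵, α₂L₂ = 1.955184×10⁻⁵ → Δ(αL) = 1.527816×10⁻⁵ m/K
ΔT = 5.60×10⁻³ / 1.527816×10⁻⁵ = 366.536 K, so T = 15.3 + 366.536 = 381.836 °C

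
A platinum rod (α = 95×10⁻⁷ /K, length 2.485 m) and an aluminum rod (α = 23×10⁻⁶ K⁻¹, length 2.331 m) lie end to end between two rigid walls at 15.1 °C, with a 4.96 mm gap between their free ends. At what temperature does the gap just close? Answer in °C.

T = 79.3 °C

Gap closes when ΔL₁ + ΔL₂ = 4.96 mm = 4.96×10⁻³ m
(α₁L₁ + α₂L₂)ΔT = g
α₁L₁ + α₂L₂ = 95×10⁻⁷×2.485 + 23×10⁻⁶×2.331 = 7.72205×10⁻⁵ m/K
ΔT = 4.96×10⁻³ / 7.72205×10⁻⁵ = 64.232 K
T = 15.1 + 64.232 = 79.332 °C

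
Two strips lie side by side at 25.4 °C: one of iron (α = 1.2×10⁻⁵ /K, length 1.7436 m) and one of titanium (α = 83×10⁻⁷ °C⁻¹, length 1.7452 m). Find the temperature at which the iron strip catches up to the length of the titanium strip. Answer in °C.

T = 273.9 °C

L₁(1 + α₁ΔT) = L₂(1 + α₂ΔT) ⇒ ΔT = (L₂ − L₁)/(α₁L₁ − α₂L₂)
L₂ − L₁ = 1.7452 − 1.7436 = 1.60×10⁻³ m
α₁L₁ − α₂L₂ = 1.2×10⁻⁵×1.7436 − 83×10⁻⁷×1.7452 = 6.43804×10⁻⁶ m/K
ΔT = 1.60×10⁻³ / 6.43804×10⁻⁶ = 248.523 K
T = 25.4 + 248.523 = 273.923 °C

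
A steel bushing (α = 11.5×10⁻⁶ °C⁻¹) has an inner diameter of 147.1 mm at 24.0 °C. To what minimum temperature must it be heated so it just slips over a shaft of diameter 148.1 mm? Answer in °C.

Required Δd = 148.1 − 147.1 = 1.0 mm
Δd = αd₀ΔT ⇒ ΔT = Δd/(αd₀) = 1.0 / (11.5×10⁻⁶ × 147.1) = 591.14 K
T_min = 24.0 + 591.14 = 615.14 °C

T = 615 °C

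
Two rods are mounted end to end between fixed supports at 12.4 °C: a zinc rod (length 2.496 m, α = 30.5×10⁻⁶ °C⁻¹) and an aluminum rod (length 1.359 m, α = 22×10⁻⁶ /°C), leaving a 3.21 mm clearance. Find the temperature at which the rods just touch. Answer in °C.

T = 42.7 °C

α₁L₁ = 7.6128×10⁻⁵ m/K, α₂L₂ = 2.9898×10⁻⁵ m/K → total 1.06026×10⁻⁴ m/K
ΔT = g/(α₁L₁+α₂L₂) = 3.21×10⁻³ / 1.06026×10⁻⁴ = 30.276 K
T = 12.4 + 30.276 = 42.676 °C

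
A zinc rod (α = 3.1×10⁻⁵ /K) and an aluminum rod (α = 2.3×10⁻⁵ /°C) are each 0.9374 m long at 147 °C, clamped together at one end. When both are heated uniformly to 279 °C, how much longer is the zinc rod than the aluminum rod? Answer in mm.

ΔT = 132 K
zinc: ΔL = 3.1×10⁻⁵ × 0.9374 m × 132 = 3.8358×10⁻³ m = 3.8358 mm
aluminum: ΔL = 2.3×10⁻⁵ × 0.9374 m × 132 = 2.8459×10⁻³ m = 2.8459 mm
difference = 3.8358 − 2.8459 = 0.9899 mm

0.990 mm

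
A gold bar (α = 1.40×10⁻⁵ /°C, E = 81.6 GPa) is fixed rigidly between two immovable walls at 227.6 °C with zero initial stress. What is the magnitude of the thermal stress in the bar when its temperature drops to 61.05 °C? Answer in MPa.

σ = 190 MPa

Fully constrained: the free strain ε = αΔT is blocked, so σ = Eε = EαΔT.
|ΔT| = 166.55 K
σ = 81.6×10⁹ × 1.40×10⁻⁵ × 166.55 = 1.90×10⁸ Pa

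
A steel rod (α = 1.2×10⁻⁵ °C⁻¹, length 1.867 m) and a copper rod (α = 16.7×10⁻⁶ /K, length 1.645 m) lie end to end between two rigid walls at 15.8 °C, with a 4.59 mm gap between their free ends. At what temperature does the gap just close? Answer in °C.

T = 108 °C

Gap closes when ΔL₁ + ΔL₂ = 4.59 mm = 4.59×10⁻³ m
(α₁L₁ + α₂L₂)ΔT = g
α₁L₁ + α₂L₂ = 1.2×10⁻⁵×1.867 + 16.7×10⁻⁶×1.645 = 4.98755×10⁻⁵ m/K
ΔT = 4.59×10⁻³ / 4.98755×10⁻⁵ = 92.03 K
T = 15.8 + 92.03 = 107.83 °C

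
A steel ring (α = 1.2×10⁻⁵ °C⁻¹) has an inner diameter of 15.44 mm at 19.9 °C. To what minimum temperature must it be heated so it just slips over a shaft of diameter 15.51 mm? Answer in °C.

Required Δd = 15.51 − 15.44 = 0.07 mm
Δd = αd₀ΔT ⇒ ΔT = Δd/(αd₀) = 0.07 / (1.2×10⁻⁵ × 15.44) = 377.81 K
T_min = 19.9 + 377.81 = 397.71 °C

T = 398 °C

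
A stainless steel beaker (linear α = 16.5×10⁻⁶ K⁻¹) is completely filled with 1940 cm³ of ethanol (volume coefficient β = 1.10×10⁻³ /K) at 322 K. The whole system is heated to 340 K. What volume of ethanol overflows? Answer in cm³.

36.7 cm³

The beaker also expands: β_container ≈ 3α = 4.95×10⁻⁵ /K
Net overflow = V₀(β_liq − 3α_cont)ΔT
β − 3α = 1.10×10⁻³ − 4.95×10⁻⁵ = 1.0505×10⁻³ /K; ΔT = 18 K
ΔV = 1940 × 1.0505×10⁻³ × 18 = 36.7 cm³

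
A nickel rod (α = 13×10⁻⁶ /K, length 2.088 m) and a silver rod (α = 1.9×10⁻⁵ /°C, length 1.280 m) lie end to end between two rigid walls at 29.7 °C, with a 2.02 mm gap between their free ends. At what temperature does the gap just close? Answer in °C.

α₁L₁ = 2.7144×10⁻⁵ m/K, α₂L₂ = 2.432×10⁻⁵ m/K → total 5.1464×10⁻⁵ m/K
ΔT = g/(α₁L₁+α₂L₂) = 2.02×10⁻³ / 5.1464×10⁻⁵ = 39.251 K
T = 29.7 + 39.251 = 68.951 °C

T = 69.0 °C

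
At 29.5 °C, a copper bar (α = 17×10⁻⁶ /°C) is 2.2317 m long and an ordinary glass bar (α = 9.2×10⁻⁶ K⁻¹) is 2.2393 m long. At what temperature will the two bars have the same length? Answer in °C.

T = 467.9 °C

L₁(1 + α₁ΔT) = L₂(1 + α₂ΔT) ⇒ ΔT = (L₂ − L₁)/(α₁L₁ − α₂L₂)
L₂ − L₁ = 2.2393 − 2.2317 = 7.60×10⁻³ m
α₁L₁ − α₂L₂ = 17×10⁻⁶×2.2317 − 9.2×10⁻⁶×2.2393 = 1.733734×10⁻⁵ m/K
ΔT = 7.60×10⁻³ / 1.733734×10⁻⁵ = 438.360 K
T = 29.5 + 438.360 = 467.860 °C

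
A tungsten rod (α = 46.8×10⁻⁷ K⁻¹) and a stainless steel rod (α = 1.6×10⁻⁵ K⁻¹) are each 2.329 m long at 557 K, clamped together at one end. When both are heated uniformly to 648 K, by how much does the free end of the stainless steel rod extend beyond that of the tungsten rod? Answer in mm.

ΔT = 91 K
tungsten: ΔL = 46.8×10⁻⁷ × 2.329 m × 91 = 9.9187×10⁻⁴ m = 0.99187 mm
stainless steel: ΔL = 1.6×10⁻⁵ × 2.329 m × 91 = 3.3910×10⁻³ m = 3.3910 mm
difference = 3.3910 − 0.99187 = 2.39913 mm

2.40 mm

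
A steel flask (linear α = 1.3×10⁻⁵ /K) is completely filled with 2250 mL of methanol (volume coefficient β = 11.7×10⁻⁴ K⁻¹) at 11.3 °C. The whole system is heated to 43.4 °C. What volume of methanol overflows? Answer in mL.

81.7 mL

The flask also expands: β_container ≈ 3α = 3.9×10⁻⁵ /K
Net overflow = V₀(β_liq − 3α_cont)ΔT
β − 3α = 1.17×10⁻³ − 3.9×10⁻⁵ = 1.131×10⁻³ /K; ΔT = 32.1 K
ΔV = 2250 × 1.131×10⁻³ × 32.1 = 81.7 mL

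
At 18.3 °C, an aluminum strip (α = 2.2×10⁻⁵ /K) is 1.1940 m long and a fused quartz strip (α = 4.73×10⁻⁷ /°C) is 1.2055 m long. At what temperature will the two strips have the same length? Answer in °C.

T = 465.8 °C

Equal length when α₁L₁ΔT − α₂L₂ΔT = L₂ − L₁ = 1.15×10⁻² m
α₁L₁ = 2.6268×10⁻⁵, α₂L₂ = 5.702015×10⁻⁷ → Δ(αL) = 2.56977985×10⁻⁵ m/K
ΔT = 1.15×10⁻² / 2.56977985×10⁻⁵ = 447.509 K, so T = 18.3 + 447.509 = 465.809 °C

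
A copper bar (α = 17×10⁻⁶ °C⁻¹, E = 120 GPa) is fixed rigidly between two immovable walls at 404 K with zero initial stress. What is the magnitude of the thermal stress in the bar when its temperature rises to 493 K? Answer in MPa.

σ = 182 MPa

Fully constrained: the free strain ε = αΔT is blocked, so σ = Eε = EαΔT.
|ΔT| = 89 K
σ = 120×10⁹ × 17×10⁻⁶ × 89 = 1.82×10⁸ Pa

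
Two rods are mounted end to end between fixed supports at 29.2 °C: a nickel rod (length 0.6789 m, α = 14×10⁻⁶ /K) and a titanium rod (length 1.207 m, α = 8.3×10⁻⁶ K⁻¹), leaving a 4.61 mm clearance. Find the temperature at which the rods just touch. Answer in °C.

T = 265 °C

α₁L₁ = 9.5046×10⁻⁶ m/K, α₂L₂ = 1.00181×10⁻⁵ m/K → total 1.95227×10⁻⁵ m/K
ΔT = g/(α₁L₁+α₂L₂) = 4.61×10⁻³ / 1.95227×10⁻⁵ = 236.14 K
T = 29.2 + 236.14 = 265.34 °C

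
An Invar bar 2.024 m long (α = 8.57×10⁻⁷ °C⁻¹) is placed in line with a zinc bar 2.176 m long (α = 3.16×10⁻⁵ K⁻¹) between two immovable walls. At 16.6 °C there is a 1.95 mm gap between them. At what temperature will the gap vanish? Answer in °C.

Gap closes when ΔL₁ + ΔL₂ = 1.95 mm = 1.95×10⁻³ m
(α₁L₁ + α₂L₂)ΔT = g
α₁L₁ + α₂L₂ = 8.57×10⁻⁷×2.024 + 3.16×10⁻⁵×2.176 = 7.0496168×10⁻⁵ m/K
ΔT = 1.95×10⁻³ / 7.0496168×10⁻⁵ = 27.661 K
T = 16.6 + 27.661 = 44.261 °C

T = 44.3 °C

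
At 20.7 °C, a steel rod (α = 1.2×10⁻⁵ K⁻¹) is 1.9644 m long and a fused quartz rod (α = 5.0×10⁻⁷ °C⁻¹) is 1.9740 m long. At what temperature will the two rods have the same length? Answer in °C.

L₁(1 + α₁ΔT) = L₂(1 + α₂ΔT) ⇒ ΔT = (L₂ − L₁)/(α₁L₁ − α₂L₂)
L₂ − L₁ = 1.9740 − 1.9644 = 9.60×10⁻³ m
α₁L₁ − α₂L₂ = 1.2×10⁻⁵×1.9644 − 5.0×10⁻⁷×1.9740 = 2.25858×10⁻⁵ m/K
ΔT = 9.60×10⁻³ / 2.25858×10⁻⁵ = 425.046 K
T = 20.7 + 425.046 = 445.746 °C

T = 445.7 °C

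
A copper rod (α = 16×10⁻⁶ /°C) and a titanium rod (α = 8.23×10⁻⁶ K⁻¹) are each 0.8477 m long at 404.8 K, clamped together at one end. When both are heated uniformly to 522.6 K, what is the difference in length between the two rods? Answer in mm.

0.776 mm

ΔT = 117.8 K
copper: ΔL = 16×10⁻⁶ × 0.8477 m × 117.8 = 1.5977×10⁻³ m = 1.5977 mm
titanium: ΔL = 8.23×10⁻⁶ × 0.8477 m × 117.8 = 8.2184×10⁻⁴ m = 0.82184 mm
difference = 1.5977 − 0.82184 = 0.77586 mm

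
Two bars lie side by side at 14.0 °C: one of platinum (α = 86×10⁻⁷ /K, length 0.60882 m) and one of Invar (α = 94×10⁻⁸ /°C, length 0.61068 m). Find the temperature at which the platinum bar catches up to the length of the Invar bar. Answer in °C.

T = 413.0 °C

L₁(1 + α₁ΔT) = L₂(1 + α₂ΔT) ⇒ ΔT = (L₂ − L₁)/(α₁L₁ − α₂L₂)
L₂ − L₁ = 0.61068 − 0.60882 = 1.86×10⁻³ m
α₁L₁ − α₂L₂ = 86×10⁻⁷×0.60882 − 94×10⁻⁸×0.61068 = 4.6618128×10⁻⁶ m/K
ΔT = 1.86×10⁻³ / 4.6618128×10⁻⁶ = 398.986 K
T = 14.0 + 398.986 = 412.986 °C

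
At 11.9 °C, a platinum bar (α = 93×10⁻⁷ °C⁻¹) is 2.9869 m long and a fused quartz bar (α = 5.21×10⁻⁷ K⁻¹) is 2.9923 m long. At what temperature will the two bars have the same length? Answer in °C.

T = 217.9 °C

Equal length when α₁L₁ΔT − α₂L₂ΔT = L₂ − L₁ = 5.40×10⁻³ m
α₁L₁ = 2.777817×10⁻⁵, α₂L₂ = 1.5589883×10⁻⁶ → Δ(αL) = 2.62191817×10⁻⁵ m/K
ΔT = 5.40×10⁻³ / 2.62191817×10⁻⁵ = 205.956 K, so T = 11.9 + 205.956 = 217.856 °C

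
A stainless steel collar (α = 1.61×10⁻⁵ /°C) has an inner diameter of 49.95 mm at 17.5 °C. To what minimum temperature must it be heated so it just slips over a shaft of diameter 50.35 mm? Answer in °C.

Required Δd = 50.35 − 49.95 = 0.40 mm
Δd = αd₀ΔT ⇒ ΔT = Δd/(αd₀) = 0.40 / (1.61×10⁻⁵ × 49.95) = 497.39 K
T_min = 17.5 + 497.39 = 514.89 °C

T = 515 °C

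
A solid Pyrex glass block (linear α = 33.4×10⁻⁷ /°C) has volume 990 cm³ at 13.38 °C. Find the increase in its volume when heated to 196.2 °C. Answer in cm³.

ΔV = 1.81 cm³

Isotropic solid: β ≈ 3α = 1.0×10⁻⁵ /K; ΔT = 182.82 K
ΔV = 3αV₀ΔT = 3(33.4×10⁻⁷)(990)(182.82) = 1.81 cm³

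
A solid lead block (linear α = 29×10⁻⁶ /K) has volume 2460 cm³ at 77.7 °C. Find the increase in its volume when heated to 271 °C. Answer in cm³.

ΔV = 41.4 cm³

Isotropic solid: β ≈ 3α = 8.7×10⁻⁵ /K; ΔT = 193.3 K
ΔV = 3αV₀ΔT = 3(29×10⁻⁶)(2460)(193.3) = 41.4 cm³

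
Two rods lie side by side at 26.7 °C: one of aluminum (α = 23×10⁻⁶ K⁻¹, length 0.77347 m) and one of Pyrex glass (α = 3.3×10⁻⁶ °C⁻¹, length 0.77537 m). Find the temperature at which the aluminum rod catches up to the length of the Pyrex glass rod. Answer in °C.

T = 151.4 °C

Equal length when α₁L₁ΔT − α₂L₂ΔT = L₂ − L₁ = 1.90×10⁻³ m
α₁L₁ = 1.778981×10⁻⁵, α₂L₂ = 2.558721×10⁻⁶ → Δ(αL) = 1.5231089×10⁻⁵ m/K
ΔT = 1.90×10⁻³ / 1.5231089×10⁻⁵ = 124.745 K, so T = 26.7 + 124.745 = 151.445 °C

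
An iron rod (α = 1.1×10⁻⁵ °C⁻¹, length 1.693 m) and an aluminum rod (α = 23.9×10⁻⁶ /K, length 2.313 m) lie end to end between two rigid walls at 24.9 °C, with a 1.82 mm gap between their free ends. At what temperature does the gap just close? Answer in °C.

T = 49.5 °C

α₁L₁ = 1.8623×10⁻⁵ m/K, α₂L₂ = 5.52807×10⁻⁵ m/K → total 7.39037×10⁻⁵ m/K
ΔT = g/(α₁L₁+α₂L₂) = 1.82×10⁻³ / 7.39037×10⁻⁵ = 24.627 K
T = 24.9 + 24.627 = 49.527 °C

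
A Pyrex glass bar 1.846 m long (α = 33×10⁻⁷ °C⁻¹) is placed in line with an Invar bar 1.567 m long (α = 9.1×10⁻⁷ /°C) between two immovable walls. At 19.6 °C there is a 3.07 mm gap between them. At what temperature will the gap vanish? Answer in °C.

T = 428 °C

α₁L₁ = 6.0918×10⁻⁶ m/K, α₂L₂ = 1.42597×10⁻⁶ m/K → total 7.51777×10⁻⁶ m/K
ΔT = g/(α₁L₁+α₂L₂) = 3.07×10⁻³ / 7.51777×10⁻⁶ = 408.37 K
T = 19.6 + 408.37 = 427.97 °C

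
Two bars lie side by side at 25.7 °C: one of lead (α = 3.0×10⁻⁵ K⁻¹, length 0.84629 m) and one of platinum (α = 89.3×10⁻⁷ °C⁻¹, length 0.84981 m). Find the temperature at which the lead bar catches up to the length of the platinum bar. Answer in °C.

L₁(1 + α₁ΔT) = L₂(1 + α₂ΔT) ⇒ ΔT = (L₂ − L₁)/(α₁L₁ − α₂L₂)
L₂ − L₁ = 0.84981 − 0.84629 = 3.52×10⁻³ m
α₁L₁ − α₂L₂ = 3.0×10⁻⁵×0.84629 − 89.3×10⁻⁷×0.84981 = 1.77998967×10⁻⁵ m/K
ΔT = 3.52×10⁻³ / 1.77998967×10⁻⁵ = 197.754 K
T = 25.7 + 197.754 = 223.454 °C

T = 223.5 °C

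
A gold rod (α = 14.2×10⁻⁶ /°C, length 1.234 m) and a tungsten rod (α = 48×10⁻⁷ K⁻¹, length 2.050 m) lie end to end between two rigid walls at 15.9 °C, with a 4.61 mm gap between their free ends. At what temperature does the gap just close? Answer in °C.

T = 184 °C

Gap closes when ΔL₁ + ΔL₂ = 4.61 mm = 4.61×10⁻³ m
(α₁L₁ + α₂L₂)ΔT = g
α₁L₁ + α₂L₂ = 14.2×10⁻⁶×1.234 + 48×10⁻⁷×2.050 = 2.73628×10⁻⁵ m/K
ΔT = 4.61×10⁻³ / 2.73628×10⁻⁵ = 168.48 K
T = 15.9 + 168.48 = 184.38 °C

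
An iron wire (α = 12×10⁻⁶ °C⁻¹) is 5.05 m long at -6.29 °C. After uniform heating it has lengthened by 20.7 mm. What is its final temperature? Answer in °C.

ΔL = αL₀ΔT ⇒ ΔT = ΔL / (αL₀)
ΔT = 20.7×10⁻³ m / (12×10⁻⁶ × 5.05 m) = 341.58 K
T = -6.29 + 341.58 = 335.29 °C

T = 335 °C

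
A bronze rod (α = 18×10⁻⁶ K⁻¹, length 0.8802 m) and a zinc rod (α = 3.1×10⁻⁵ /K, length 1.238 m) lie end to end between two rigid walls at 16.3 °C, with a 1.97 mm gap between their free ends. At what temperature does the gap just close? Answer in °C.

Gap closes when ΔL₁ + ΔL₂ = 1.97 mm = 1.97×10⁻³ m
(α₁L₁ + α₂L₂)ΔT = g
α₁L₁ + α₂L₂ = 18×10⁻⁶×0.8802 + 3.1×10⁻⁵×1.238 = 5.42216×10⁻⁵ m/K
ΔT = 1.97×10⁻³ / 5.42216×10⁻⁵ = 36.332 K
T = 16.3 + 36.332 = 52.632 °C

T = 52.6 °C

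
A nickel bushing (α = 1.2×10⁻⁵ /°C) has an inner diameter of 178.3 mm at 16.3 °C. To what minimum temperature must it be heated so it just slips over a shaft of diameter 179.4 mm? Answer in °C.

Required Δd = 179.4 − 178.3 = 1.1 mm
Δd = αd₀ΔT ⇒ ΔT = Δd/(αd₀) = 1.1 / (1.2×10⁻⁵ × 178.3) = 514.11 K
T_min = 16.3 + 514.11 = 530.41 °C

T = 530 °C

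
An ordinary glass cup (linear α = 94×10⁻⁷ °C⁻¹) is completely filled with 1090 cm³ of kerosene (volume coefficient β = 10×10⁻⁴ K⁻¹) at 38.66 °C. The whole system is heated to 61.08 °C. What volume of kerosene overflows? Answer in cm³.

The cup also expands: β_container ≈ 3α = 2.82×10⁻⁵ /K
Net overflow = V₀(β_liq − 3α_cont)ΔT
β − 3α = 1.00×10⁻³ − 2.82×10⁻⁵ = 9.718×10⁻⁴ /K; ΔT = 22.42 K
ΔV = 1090 × 9.718×10⁻⁴ × 22.42 = 23.7 cm³

23.7 cm³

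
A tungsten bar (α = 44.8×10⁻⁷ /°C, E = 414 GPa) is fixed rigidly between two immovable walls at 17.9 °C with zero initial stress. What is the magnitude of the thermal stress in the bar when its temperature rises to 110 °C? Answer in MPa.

Fully constrained: the free strain ε = αΔT is blocked, so σ = Eε = EαΔT.
|ΔT| = 92.1 K
σ = 414×10⁹ × 44.8×10⁻⁷ × 92.1 = 1.71×10⁸ Pa

σ = 171 MPa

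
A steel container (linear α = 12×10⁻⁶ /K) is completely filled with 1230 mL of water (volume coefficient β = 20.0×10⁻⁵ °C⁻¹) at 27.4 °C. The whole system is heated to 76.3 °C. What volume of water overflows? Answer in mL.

9.86 mL

The container also expands: β_container ≈ 3α = 3.6×10⁻⁵ /K
Net overflow = V₀(β_liq − 3α_cont)ΔT
β − 3α = 2.00×10⁻⁴ − 3.6×10⁻⁵ = 1.64×10⁻⁴ /K; ΔT = 48.9 K
ΔV = 1230 × 1.64×10⁻⁴ × 48.9 = 9.86 mL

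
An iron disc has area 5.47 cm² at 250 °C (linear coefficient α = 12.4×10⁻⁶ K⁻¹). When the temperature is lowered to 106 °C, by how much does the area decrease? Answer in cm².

ΔA = 0.0195 cm²

Area coefficient ≈ 2α; |ΔT| = 144 K
ΔA = 2αA₀ΔT = 2(12.4×10⁻⁶)(5.47)(144) = 0.0195 cm²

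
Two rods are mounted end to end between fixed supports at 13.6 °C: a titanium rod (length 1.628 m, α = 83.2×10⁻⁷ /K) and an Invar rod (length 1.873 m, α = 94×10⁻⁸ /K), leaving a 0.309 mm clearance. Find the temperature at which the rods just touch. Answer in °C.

T = 33.8 °C

α₁L₁ = 1.354496×10⁻⁵ m/K, α₂L₂ = 1.76062×10⁻⁶ m/K → total 1.530558×10⁻⁵ m/K
ΔT = g/(α₁L₁+α₂L₂) = 3.09×10⁻⁴ / 1.530558×10⁻⁵ = 20.189 K
T = 13.6 + 20.189 = 33.789 °C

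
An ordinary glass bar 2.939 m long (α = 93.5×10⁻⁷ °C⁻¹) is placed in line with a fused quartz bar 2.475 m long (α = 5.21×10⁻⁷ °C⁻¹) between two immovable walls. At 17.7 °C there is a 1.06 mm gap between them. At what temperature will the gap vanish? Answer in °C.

T = 54.5 °C

α₁L₁ = 2.747965×10⁻⁵ m/K, α₂L₂ = 1.289475×10⁻⁶ m/K → total 2.8769125×10⁻⁵ m/K
ΔT = g/(α₁L₁+α₂L₂) = 1.06×10⁻³ / 2.8769125×10⁻⁵ = 36.845 K
T = 17.7 + 36.845 = 54.545 °C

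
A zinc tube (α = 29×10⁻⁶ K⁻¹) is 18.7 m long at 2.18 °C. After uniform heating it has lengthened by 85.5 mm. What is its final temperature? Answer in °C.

T = 160 °C

ΔL = αL₀ΔT ⇒ ΔT = ΔL / (αL₀)
ΔT = 85.5×10⁻³ m / (29×10⁻⁶ × 18.7 m) = 157.66 K
T = 2.18 + 157.66 = 159.84 °C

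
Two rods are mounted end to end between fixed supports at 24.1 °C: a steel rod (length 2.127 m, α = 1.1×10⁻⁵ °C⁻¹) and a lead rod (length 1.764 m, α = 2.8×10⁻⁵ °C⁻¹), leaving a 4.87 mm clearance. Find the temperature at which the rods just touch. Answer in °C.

T = 91.0 °C

α₁L₁ = 2.3397×10⁻⁵ m/K, α₂L₂ = 4.9392×10⁻⁵ m/K → total 7.2789×10⁻⁵ m/K
ΔT = g/(α₁L₁+α₂L₂) = 4.87×10⁻³ / 7.2789×10⁻⁵ = 66.906 K
T = 24.1 + 66.906 = 91.006 °C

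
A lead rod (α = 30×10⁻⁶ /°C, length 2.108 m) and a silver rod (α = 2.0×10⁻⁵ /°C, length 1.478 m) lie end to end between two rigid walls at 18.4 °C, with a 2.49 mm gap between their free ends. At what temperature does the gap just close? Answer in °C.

T = 45.2 °C

Gap closes when ΔL₁ + ΔL₂ = 2.49 mm = 2.49×10⁻³ m
(α₁L₁ + α₂L₂)ΔT = g
α₁L₁ + α₂L₂ = 30×10⁻⁶×2.108 + 2.0×10⁻⁵×1.478 = 9.28×10⁻⁵ m/K
ΔT = 2.49×10⁻³ / 9.28×10⁻⁵ = 26.832 K
T = 18.4 + 26.832 = 45.232 °C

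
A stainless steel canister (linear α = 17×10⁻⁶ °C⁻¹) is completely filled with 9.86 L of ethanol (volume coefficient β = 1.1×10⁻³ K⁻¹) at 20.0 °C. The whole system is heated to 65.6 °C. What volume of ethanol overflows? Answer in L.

0.472 L

The canister also expands: β_container ≈ 3α = 5.1×10⁻⁵ /K
Net overflow = V₀(β_liq − 3α_cont)ΔT
β − 3α = 1.10×10⁻³ − 5.1×10⁻⁵ = 1.049×10⁻³ /K; ΔT = 45.6 K
ΔV = 9.86 × 1.049×10⁻³ × 45.6 = 0.472 L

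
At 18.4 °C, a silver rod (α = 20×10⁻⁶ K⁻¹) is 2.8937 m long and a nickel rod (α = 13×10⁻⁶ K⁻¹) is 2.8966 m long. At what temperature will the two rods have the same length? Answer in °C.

L₁(1 + α₁ΔT) = L₂(1 + α₂ΔT) ⇒ ΔT = (L₂ − L₁)/(α₁L₁ − α₂L₂)
L₂ − L₁ = 2.8966 − 2.8937 = 2.90×10⁻³ m
α₁L₁ − α₂L₂ = 20×10⁻⁶×2.8937 − 13×10⁻⁶×2.8966 = 2.02182×10⁻⁵ m/K
ΔT = 2.90×10⁻³ / 2.02182×10⁻⁵ = 143.435 K
T = 18.4 + 143.435 = 161.835 °C

T = 161.8 °C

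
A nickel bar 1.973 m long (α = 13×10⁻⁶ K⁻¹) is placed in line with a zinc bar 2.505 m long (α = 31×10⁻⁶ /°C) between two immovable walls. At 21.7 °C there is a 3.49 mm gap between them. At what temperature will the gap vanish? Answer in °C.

T = 55.5 °C

α₁L₁ = 2.5649×10⁻⁵ m/K, α₂L₂ = 7.7655×10⁻⁵ m/K → total 1.03304×10⁻⁴ m/K
ΔT = g/(α₁L₁+α₂L₂) = 3.49×10⁻³ / 1.03304×10⁻⁴ = 33.784 K
T = 21.7 + 33.784 = 55.484 °C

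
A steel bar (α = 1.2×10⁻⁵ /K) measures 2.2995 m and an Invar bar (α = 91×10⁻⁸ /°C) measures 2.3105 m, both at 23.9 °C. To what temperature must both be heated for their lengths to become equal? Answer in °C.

L₁(1 + α₁ΔT) = L₂(1 + α₂ΔT) ⇒ ΔT = (L₂ − L₁)/(α₁L₁ − α₂L₂)
L₂ − L₁ = 2.3105 − 2.2995 = 1.10×10⁻² m
α₁L₁ − α₂L₂ = 1.2×10⁻⁵×2.2995 − 91×10⁻⁸×2.3105 = 2.5491445×10⁻⁵ m/K
ΔT = 1.10×10⁻² / 2.5491445×10⁻⁵ = 431.517 K
T = 23.9 + 431.517 = 455.417 °C

T = 455.4 °C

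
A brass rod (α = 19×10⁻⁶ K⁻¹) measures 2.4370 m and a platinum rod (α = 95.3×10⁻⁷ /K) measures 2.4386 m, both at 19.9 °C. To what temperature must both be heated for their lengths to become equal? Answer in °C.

Equal length when α₁L₁ΔT − α₂L₂ΔT = L₂ − L₁ = 1.60×10⁻³ m
α₁L₁ = 4.6303×10⁻⁵, α₂L₂ = 2.3239858×10⁻⁵ → Δ(αL) = 2.3063142×10⁻⁵ m/K
ΔT = 1.60×10⁻³ / 2.3063142×10⁻⁵ = 69.3748 K, so T = 19.9 + 69.3748 = 89.2748 °C

T = 89.27 °C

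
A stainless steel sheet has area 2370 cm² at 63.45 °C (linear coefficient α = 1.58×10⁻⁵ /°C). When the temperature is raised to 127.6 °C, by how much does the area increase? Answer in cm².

Area coefficient ≈ 2α; |ΔT| = 64.15 K
ΔA = 2αA₀ΔT = 2(1.58×10⁻⁵)(2370)(64.15) = 4.80 cm²

ΔA = 4.80 cm²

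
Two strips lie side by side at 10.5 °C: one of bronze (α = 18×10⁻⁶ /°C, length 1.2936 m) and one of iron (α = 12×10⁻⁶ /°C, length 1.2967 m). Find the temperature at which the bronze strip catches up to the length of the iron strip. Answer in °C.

T = 411.8 °C

Equal length when α₁L₁ΔT − α₂L₂ΔT = L₂ − L₁ = 3.10×10⁻³ m
α₁L₁ = 2.32848×10⁻⁵, α₂L₂ = 1.55604×10⁻⁵ → Δ(αL) = 7.7244×10⁻⁶ m/K
ΔT = 3.10×10⁻³ / 7.7244×10⁻⁶ = 401.326 K, so T = 10.5 + 401.326 = 411.826 °C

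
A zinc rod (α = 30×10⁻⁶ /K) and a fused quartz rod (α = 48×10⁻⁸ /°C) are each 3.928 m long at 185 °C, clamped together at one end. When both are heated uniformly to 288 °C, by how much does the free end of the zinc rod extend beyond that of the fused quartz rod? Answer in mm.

11.9 mm

ΔT = 103 K
zinc: ΔL = 30×10⁻⁶ × 3.928 m × 103 = 1.2138×10⁻² m = 12.138 mm
fused quartz: ΔL = 48×10⁻⁸ × 3.928 m × 103 = 1.9420×10⁻⁴ m = 0.19420 mm
difference = 12.138 − 0.19420 = 11.9438 mm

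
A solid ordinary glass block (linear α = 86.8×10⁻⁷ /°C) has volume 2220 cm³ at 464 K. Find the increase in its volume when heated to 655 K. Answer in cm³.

ΔV = 11.0 cm³

Isotropic solid: β ≈ 3α = 2.6×10⁻⁵ /K; ΔT = 191 K
ΔV = 3αV₀ΔT = 3(86.8×10⁻⁷)(2220)(191) = 11.0 cm³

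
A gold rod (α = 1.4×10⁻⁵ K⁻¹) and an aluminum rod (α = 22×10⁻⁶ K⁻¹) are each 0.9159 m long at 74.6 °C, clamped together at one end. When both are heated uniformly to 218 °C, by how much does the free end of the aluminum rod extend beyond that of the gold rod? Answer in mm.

1.05 mm

ΔT = 143.4 K
gold: ΔL = 1.4×10⁻⁵ × 0.9159 m × 143.4 = 1.8388×10⁻³ m = 1.8388 mm
aluminum: ΔL = 22×10⁻⁶ × 0.9159 m × 143.4 = 2.8895×10⁻³ m = 2.8895 mm
difference = 2.8895 − 1.8388 = 1.0507 mm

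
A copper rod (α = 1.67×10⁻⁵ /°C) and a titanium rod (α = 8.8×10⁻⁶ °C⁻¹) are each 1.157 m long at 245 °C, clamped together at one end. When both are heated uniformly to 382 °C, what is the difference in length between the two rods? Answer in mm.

1.25 mm

ΔT = 137 K
copper: ΔL = 1.67×10⁻⁵ × 1.157 m × 137 = 2.6471×10⁻³ m = 2.6471 mm
titanium: ΔL = 8.8×10⁻⁶ × 1.157 m × 137 = 1.3949×10⁻³ m = 1.3949 mm
difference = 2.6471 − 1.3949 = 1.2522 mm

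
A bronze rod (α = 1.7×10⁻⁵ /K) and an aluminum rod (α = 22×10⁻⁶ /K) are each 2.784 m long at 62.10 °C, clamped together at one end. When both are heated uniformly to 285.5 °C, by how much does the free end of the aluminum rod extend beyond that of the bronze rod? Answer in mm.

3.11 mm

ΔT = 223.40 K
bronze: ΔL = 1.7×10⁻⁵ × 2.784 m × 223.40 = 1.0573×10⁻² m = 10.573 mm
aluminum: ΔL = 22×10⁻⁶ × 2.784 m × 223.40 = 1.3683×10⁻² m = 13.683 mm
difference = 13.683 − 10.573 = 3.110 mm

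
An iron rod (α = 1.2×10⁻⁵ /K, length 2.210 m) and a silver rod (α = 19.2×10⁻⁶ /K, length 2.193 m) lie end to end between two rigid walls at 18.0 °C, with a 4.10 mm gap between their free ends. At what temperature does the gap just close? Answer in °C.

Gap closes when ΔL₁ + ΔL₂ = 4.10 mm = 4.10×10⁻³ m
(α₁L₁ + α₂L₂)ΔT = g
α₁L₁ + α₂L₂ = 1.2×10⁻⁵×2.210 + 19.2×10⁻⁶×2.193 = 6.86256×10⁻⁵ m/K
ΔT = 4.10×10⁻³ / 6.86256×10⁻⁵ = 59.744 K
T = 18.0 + 59.744 = 77.744 °C

T = 77.7 °C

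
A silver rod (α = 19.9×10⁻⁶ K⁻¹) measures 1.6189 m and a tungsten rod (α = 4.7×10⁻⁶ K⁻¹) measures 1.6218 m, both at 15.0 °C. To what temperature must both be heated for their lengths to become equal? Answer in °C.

Equal length when α₁L₁ΔT − α₂L₂ΔT = L₂ − L₁ = 2.90×10⁻³ m
α₁L₁ = 3.221611×10⁻⁵, α₂L₂ = 7.62246×10⁻⁶ → Δ(αL) = 2.459365×10⁻⁵ m/K
ΔT = 2.90×10⁻³ / 2.459365×10⁻⁵ = 117.917 K, so T = 15.0 + 117.917 = 132.917 °C

T = 132.9 °C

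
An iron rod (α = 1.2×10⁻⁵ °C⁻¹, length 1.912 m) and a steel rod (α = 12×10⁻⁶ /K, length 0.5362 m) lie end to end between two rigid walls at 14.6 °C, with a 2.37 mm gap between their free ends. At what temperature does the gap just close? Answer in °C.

α₁L₁ = 2.2944×10⁻⁵ m/K, α₂L₂ = 6.4344×10⁻⁶ m/K → total 2.93784×10⁻⁵ m/K
ΔT = g/(α₁L₁+α₂L₂) = 2.37×10⁻³ / 2.93784×10⁻⁵ = 80.672 K
T = 14.6 + 80.672 = 95.272 °C

T = 95.3 °C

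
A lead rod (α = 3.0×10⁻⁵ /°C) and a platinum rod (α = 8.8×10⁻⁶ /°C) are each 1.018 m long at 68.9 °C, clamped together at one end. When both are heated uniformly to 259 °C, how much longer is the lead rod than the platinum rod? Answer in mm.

ΔT = 190.1 K
lead: ΔL = 3.0×10⁻⁵ × 1.018 m × 190.1 = 5.8057×10⁻³ m = 5.8057 mm
platinum: ΔL = 8.8×10⁻⁶ × 1.018 m × 190.1 = 1.7030×10⁻³ m = 1.7030 mm
difference = 5.8057 − 1.7030 = 4.1027 mm

4.10 mm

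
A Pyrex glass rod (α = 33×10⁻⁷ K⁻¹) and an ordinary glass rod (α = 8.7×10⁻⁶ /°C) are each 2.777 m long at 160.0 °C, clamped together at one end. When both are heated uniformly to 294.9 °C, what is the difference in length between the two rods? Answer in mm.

ΔT = 134.9 K
Pyrex glass: ΔL = 33×10⁻⁷ × 2.777 m × 134.9 = 1.2362×10⁻³ m = 1.2362 mm
ordinary glass: ΔL = 8.7×10⁻⁶ × 2.777 m × 134.9 = 3.2592×10⁻³ m = 3.2592 mm
difference = 3.2592 − 1.2362 = 2.0230 mm

2.02 mm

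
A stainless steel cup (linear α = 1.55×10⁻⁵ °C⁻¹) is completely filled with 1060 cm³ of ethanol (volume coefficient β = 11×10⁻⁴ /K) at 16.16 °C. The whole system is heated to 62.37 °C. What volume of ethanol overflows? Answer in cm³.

51.6 cm³

The cup also expands: β_container ≈ 3α = 4.65×10⁻⁵ /K
Net overflow = V₀(β_liq − 3α_cont)ΔT
β − 3α = 1.10×10⁻³ − 4.65×10⁻⁵ = 1.0535×10⁻³ /K; ΔT = 46.21 K
ΔV = 1060 × 1.0535×10⁻³ × 46.21 = 51.6 cm³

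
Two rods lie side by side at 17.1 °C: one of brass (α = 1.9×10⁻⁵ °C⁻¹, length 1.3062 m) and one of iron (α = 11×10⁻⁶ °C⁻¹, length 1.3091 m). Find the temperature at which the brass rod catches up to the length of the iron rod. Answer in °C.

Equal length when α₁L₁ΔT − α₂L₂ΔT = L₂ − L₁ = 2.90×10⁻³ m
α₁L₁ = 2.48178×10⁻⁵, α₂L₂ = 1.44001×10⁻⁵ → Δ(αL) = 1.04177×10⁻⁵ m/K
ΔT = 2.90×10⁻³ / 1.04177×10⁻⁵ = 278.372 K, so T = 17.1 + 278.372 = 295.472 °C

T = 295.5 °C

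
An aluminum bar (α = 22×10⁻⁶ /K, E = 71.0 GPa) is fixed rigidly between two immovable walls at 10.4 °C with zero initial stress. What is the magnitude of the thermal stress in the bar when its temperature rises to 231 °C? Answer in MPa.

Fully constrained: the free strain ε = αΔT is blocked, so σ = Eε = EαΔT.
|ΔT| = 220.6 K
σ = 71.0×10⁹ × 22×10⁻⁶ × 220.6 = 3.45×10⁸ Pa

σ = 345 MPa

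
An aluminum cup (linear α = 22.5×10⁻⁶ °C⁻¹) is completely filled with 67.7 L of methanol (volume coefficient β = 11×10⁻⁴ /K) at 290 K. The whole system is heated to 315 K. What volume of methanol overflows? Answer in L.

1.75 L

The cup also expands: β_container ≈ 3α = 6.75×10⁻⁵ /K
Net overflow = V₀(β_liq − 3α_cont)ΔT
β − 3α = 1.10×10⁻³ − 6.75×10⁻⁵ = 1.0325×10⁻³ /K; ΔT = 25 K
ΔV = 67.7 × 1.0325×10⁻³ × 25 = 1.75 L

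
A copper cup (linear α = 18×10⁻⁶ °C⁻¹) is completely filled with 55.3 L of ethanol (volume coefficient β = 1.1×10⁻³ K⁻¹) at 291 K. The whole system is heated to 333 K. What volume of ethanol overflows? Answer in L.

2.43 L

The cup also expands: β_container ≈ 3α = 5.4×10⁻⁵ /K
Net overflow = V₀(β_liq − 3α_cont)ΔT
β − 3α = 1.10×10⁻³ − 5.4×10⁻⁵ = 1.046×10⁻³ /K; ΔT = 42 K
ΔV = 55.3 × 1.046×10⁻³ × 42 = 2.43 L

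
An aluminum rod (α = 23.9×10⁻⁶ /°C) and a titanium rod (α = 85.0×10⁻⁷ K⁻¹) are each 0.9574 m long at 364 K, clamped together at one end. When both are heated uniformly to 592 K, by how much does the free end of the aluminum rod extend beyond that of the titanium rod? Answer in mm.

3.36 mm

ΔT = 228 K
aluminum: ΔL = 23.9×10⁻⁶ × 0.9574 m × 228 = 5.2171×10⁻³ m = 5.2171 mm
titanium: ΔL = 85.0×10⁻⁷ × 0.9574 m × 228 = 1.8554×10⁻³ m = 1.8554 mm
difference = 5.2171 − 1.8554 = 3.3617 mm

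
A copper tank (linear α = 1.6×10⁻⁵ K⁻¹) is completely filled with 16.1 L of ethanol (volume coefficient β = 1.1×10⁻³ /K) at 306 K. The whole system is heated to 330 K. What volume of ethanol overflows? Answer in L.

0.406 L

The tank also expands: β_container ≈ 3α = 4.8×10⁻⁵ /K
Net overflow = V₀(β_liq − 3α_cont)ΔT
β − 3α = 1.10×10⁻³ − 4.8×10⁻⁵ = 1.052×10⁻³ /K; ΔT = 24 K
ΔV = 16.1 × 1.052×10⁻³ × 24 = 0.406 L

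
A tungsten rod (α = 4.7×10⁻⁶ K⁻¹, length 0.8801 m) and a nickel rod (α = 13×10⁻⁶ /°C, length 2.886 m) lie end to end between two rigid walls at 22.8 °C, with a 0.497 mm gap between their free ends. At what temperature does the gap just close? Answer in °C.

α₁L₁ = 4.13647×10⁻⁶ m/K, α₂L₂ = 3.7518×10⁻⁵ m/K → total 4.165447×10⁻⁵ m/K
ΔT = g/(α₁L₁+α₂L₂) = 4.97×10⁻⁴ / 4.165447×10⁻⁵ = 11.931 K
T = 22.8 + 11.931 = 34.731 °C

T = 34.7 °C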